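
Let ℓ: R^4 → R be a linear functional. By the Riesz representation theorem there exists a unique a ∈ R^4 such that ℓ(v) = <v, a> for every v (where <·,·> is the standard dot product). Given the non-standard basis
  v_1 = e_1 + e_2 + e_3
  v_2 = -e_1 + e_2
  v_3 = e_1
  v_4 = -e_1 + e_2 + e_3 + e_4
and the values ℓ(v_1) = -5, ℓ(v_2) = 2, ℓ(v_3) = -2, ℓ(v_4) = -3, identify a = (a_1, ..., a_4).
a = (-2, 0, -3, -2)

Write a = (a_1, ..., a_4) in the standard basis. For each basis vector v_i, ℓ(v_i) = <v_i, a> is a linear equation in the a_j's. Collect the n equations into a matrix system V a = ℓ, where row i of V is v_i (expressed in the standard basis). Since V is invertible (lower-triangular with 1s on the diagonal, up to permutation), solve by back-substitution:
  V =
[[1, 1, 1, 0],
 [-1, 1, 0, 0],
 [1, 0, 0, 0],
 [-1, 1, 1, 1]]
  V a = (-5, 2, -2, -3)
Solving gives a = (-2, 0, -3, -2).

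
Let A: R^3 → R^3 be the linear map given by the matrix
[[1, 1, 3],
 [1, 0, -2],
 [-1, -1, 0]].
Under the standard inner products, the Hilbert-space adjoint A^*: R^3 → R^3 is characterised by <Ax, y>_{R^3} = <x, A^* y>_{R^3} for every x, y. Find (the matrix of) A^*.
A^* = A^T =
[[1, 1, -1],
 [1, 0, -1],
 [3, -2, 0]]

For real matrices with standard dot products, the defining identity <Ax, y> = <x, A^* y> gives (Ax)^T y = x^T (A^*) y, i.e. x^T A^T y = x^T (A^*) y. Since this holds for all x, y, we must have A^* = A^T. Therefore
A^* =
[[1, 1, -1],
 [1, 0, -1],
 [3, -2, 0]].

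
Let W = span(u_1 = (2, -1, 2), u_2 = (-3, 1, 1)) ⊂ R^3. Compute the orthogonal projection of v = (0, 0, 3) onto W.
proj_W(v) = (-9/74, -12/37, 219/74)

Set up U = [u_1 | ... | u_2] ∈ R^(3×2). The projector onto W = col(U) is P = U (U^T U)^(-1) U^T.
Compute U^T U =
  [9, -5]
  [-5, 11],
and U^T v = (6, 3).
Solve U^T U · c = U^T v for the coefficients: c = (81/74, 57/74). The projection is proj_W(v) = U c.
Check: (v - proj_W(v)) · u_1 = 0  (should be 0).
Check: (v - proj_W(v)) · u_2 = 0  (should be 0).
Result: proj_W(v) = (-9/74, -12/37, 219/74).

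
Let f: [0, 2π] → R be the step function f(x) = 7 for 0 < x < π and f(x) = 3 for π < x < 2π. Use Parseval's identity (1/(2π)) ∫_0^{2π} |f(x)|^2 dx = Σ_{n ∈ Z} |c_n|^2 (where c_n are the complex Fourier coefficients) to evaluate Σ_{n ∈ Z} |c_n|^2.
Σ |c_n|^2 = 29

Parseval equates the L^2 energy of f (normalised by 1/(2π)) with the ℓ^2 sum of its Fourier coefficients: (1/(2π)) ∫_0^{2π} |f|^2 = Σ |c_n|^2.
Compute the left side: (1/(2π)) [∫_0^π 7^2 dx + ∫_π^{2π} 3^2 dx] = (1/(2π)) · (49π + 9π) = (49 + 9)/2 = 29.
So Σ_{n ∈ Z} |c_n|^2 = 29.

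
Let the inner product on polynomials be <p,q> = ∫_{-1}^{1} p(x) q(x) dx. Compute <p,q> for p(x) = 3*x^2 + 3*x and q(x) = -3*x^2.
<p,q> = -18/5

Expand the product: p(x)·q(x) = -9*x^4 - 9*x^3.
∫_{-1}^{1} of each monomial x^k gives [2/(k+1) if k even, 0 if k odd]. Integrating term-by-term (or equivalently evaluating the antiderivative F(x) = -9*x^5/5 - 9*x^4/4 at the endpoints):
  F(1) − F(−1) = -81/20 − (-9/20) = -18/5.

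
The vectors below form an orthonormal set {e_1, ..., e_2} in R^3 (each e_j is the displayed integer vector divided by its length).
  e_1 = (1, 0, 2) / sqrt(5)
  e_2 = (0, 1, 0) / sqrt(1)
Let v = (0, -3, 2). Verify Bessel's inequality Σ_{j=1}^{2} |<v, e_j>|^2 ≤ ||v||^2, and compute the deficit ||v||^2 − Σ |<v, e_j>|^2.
Σ |<v, e_j>|^2 = 61/5; ||v||^2 = 13; deficit = 4/5

Write each e_j = u_j / sqrt(<u_j, u_j>) where u_j is the displayed integer vector. Then <v, e_j> = <v, u_j> / sqrt(<u_j, u_j>), so |<v, e_j>|^2 = <v, u_j>^2 / <u_j, u_j>.
Coefficients: <v, e_1> = 4/sqrt(5), <v, e_2> = -3/sqrt(1).
Square and sum: Σ |<v, e_j>|^2 = 61/5.
Compute ||v||^2 = v·v = 13.
Deficit = 13 − 61/5 = 4/5 ≥ 0, confirming Bessel's inequality. (The deficit equals ||v − Σ <v,e_j> e_j||^2, the squared distance from v to span{e_j}.)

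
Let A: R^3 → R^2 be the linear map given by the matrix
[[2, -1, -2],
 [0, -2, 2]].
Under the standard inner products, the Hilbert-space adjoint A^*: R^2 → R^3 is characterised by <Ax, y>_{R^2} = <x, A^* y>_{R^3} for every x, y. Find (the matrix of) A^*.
A^* = A^T =
[[2, 0],
 [-1, -2],
 [-2, 2]]

For real matrices with standard dot products, the defining identity <Ax, y> = <x, A^* y> gives (Ax)^T y = x^T (A^*) y, i.e. x^T A^T y = x^T (A^*) y. Since this holds for all x, y, we must have A^* = A^T. Therefore
A^* =
[[2, 0],
 [-1, -2],
 [-2, 2]].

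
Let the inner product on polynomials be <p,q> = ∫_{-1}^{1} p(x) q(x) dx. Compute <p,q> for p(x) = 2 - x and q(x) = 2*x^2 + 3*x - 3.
<p,q> = -34/3

Expand the product: p(x)·q(x) = -2*x^3 + x^2 + 9*x - 6.
∫_{-1}^{1} of each monomial x^k gives [2/(k+1) if k even, 0 if k odd]. Integrating term-by-term (or equivalently evaluating the antiderivative F(x) = -x^4/2 + x^3/3 + 9*x^2/2 - 6*x at the endpoints):
  F(1) − F(−1) = -5/3 − (29/3) = -34/3.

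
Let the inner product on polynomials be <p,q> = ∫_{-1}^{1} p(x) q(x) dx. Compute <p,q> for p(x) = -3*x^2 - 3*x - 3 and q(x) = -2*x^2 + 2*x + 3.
<p,q> = -108/5

Expand the product: p(x)·q(x) = 6*x^4 - 9*x^2 - 15*x - 9.
∫_{-1}^{1} of each monomial x^k gives [2/(k+1) if k even, 0 if k odd]. Integrating term-by-term (or equivalently evaluating the antiderivative F(x) = 6*x^5/5 - 3*x^3 - 15*x^2/2 - 9*x at the endpoints):
  F(1) − F(−1) = -183/10 − (33/10) = -108/5.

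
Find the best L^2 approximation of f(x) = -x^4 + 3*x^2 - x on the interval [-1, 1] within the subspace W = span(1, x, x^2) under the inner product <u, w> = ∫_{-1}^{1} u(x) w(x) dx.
g(x) = 15*x^2/7 - x + 3/35

The best approximation g ∈ W is the orthogonal projection of f onto W. Writing g = a_0 + a_1 x + a_2 x^2, the coefficients solve the normal equations G · a = b where
  G_{ij} = <φ_i, φ_j> and b_i = <f, φ_i>, with φ_0 = 1, φ_1 = x, φ_2 = x^2.
G =
  [2, 0, 2/3]
  [0, 2/3, 0]
  [2/3, 0, 2/5],
b = (8/5, -2/3, 32/35).
Solving gives a_0 = 3/35, a_1 = -1, a_2 = 15/7, so
  g(x) = 15*x^2/7 - x + 3/35.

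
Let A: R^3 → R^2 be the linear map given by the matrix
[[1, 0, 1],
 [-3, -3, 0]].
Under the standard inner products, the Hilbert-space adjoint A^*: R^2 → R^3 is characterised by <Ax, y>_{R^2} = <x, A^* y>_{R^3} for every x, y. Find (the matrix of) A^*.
A^* = A^T =
[[1, -3],
 [0, -3],
 [1, 0]]

For real matrices with standard dot products, the defining identity <Ax, y> = <x, A^* y> gives (Ax)^T y = x^T (A^*) y, i.e. x^T A^T y = x^T (A^*) y. Since this holds for all x, y, we must have A^* = A^T. Therefore
A^* =
[[1, -3],
 [0, -3],
 [1, 0]].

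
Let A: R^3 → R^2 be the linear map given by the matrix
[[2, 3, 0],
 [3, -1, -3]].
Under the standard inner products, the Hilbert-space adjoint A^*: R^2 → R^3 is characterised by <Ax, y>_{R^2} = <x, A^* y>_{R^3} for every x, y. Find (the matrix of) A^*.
A^* = A^T =
[[2, 3],
 [3, -1],
 [0, -3]]

For real matrices with standard dot products, the defining identity <Ax, y> = <x, A^* y> gives (Ax)^T y = x^T (A^*) y, i.e. x^T A^T y = x^T (A^*) y. Since this holds for all x, y, we must have A^* = A^T. Therefore
A^* =
[[2, 3],
 [3, -1],
 [0, -3]].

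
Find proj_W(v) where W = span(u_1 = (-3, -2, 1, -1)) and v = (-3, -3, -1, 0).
proj_W(v) = (-14/5, -28/15, 14/15, -14/15)

Set up U = [u_1 | ... | u_1] ∈ R^(4×1). The projector onto W = col(U) is P = U (U^T U)^(-1) U^T.
Compute U^T U =
  [15],
and U^T v = (14).
Solve U^T U · c = U^T v for the coefficients: c = (14/15). The projection is proj_W(v) = U c.
Check: (v - proj_W(v)) · u_1 = 0  (should be 0).
Result: proj_W(v) = (-14/5, -28/15, 14/15, -14/15).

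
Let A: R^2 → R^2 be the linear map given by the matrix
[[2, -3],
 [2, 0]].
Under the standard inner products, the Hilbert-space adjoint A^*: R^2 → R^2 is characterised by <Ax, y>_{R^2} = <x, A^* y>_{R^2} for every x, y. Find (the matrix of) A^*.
A^* = A^T =
[[2, 2],
 [-3, 0]]

For real matrices with standard dot products, the defining identity <Ax, y> = <x, A^* y> gives (Ax)^T y = x^T (A^*) y, i.e. x^T A^T y = x^T (A^*) y. Since this holds for all x, y, we must have A^* = A^T. Therefore
A^* =
[[2, 2],
 [-3, 0]].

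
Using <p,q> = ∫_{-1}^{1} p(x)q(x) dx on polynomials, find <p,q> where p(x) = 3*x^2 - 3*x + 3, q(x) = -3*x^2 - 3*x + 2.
<p,q> = 62/5

Expand the product: p(x)·q(x) = -9*x^4 + 6*x^2 - 15*x + 6.
∫_{-1}^{1} of each monomial x^k gives [2/(k+1) if k even, 0 if k odd]. Integrating term-by-term (or equivalently evaluating the antiderivative F(x) = -9*x^5/5 + 2*x^3 - 15*x^2/2 + 6*x at the endpoints):
  F(1) − F(−1) = -13/10 − (-137/10) = 62/5.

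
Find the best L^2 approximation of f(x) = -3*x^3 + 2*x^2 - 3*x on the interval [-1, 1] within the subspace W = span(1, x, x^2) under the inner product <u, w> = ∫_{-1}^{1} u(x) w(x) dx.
g(x) = 2*x^2 - 24*x/5

The best approximation g ∈ W is the orthogonal projection of f onto W. Writing g = a_0 + a_1 x + a_2 x^2, the coefficients solve the normal equations G · a = b where
  G_{ij} = <φ_i, φ_j> and b_i = <f, φ_i>, with φ_0 = 1, φ_1 = x, φ_2 = x^2.
G =
  [2, 0, 2/3]
  [0, 2/3, 0]
  [2/3, 0, 2/5],
b = (4/3, -16/5, 4/5).
Solving gives a_0 = 0, a_1 = -24/5, a_2 = 2, so
  g(x) = 2*x^2 - 24*x/5.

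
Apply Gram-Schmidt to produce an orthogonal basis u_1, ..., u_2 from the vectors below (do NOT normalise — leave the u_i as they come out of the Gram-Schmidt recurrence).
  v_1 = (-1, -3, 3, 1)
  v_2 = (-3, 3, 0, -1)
Orthogonal basis:
  u_1 = (-1, -3, 3, 1)
  u_2 = (-67/20, 39/20, 21/20, -13/20)

Apply the Gram-Schmidt recurrence
  u_1 = v_1
  u_i = v_i − Σ_{j<i} ((v_i · u_j) / (u_j · u_j)) · u_j.

Step by step this gives:
  u_1 = (-1, -3, 3, 1)
  u_2 = (-67/20, 39/20, 21/20, -13/20)

Orthogonality check:
  u_2 · u_1 = 0 (should be 0)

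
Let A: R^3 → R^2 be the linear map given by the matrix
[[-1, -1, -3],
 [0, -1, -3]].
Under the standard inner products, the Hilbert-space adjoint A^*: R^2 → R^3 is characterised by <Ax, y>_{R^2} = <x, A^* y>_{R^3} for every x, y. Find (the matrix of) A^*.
A^* = A^T =
[[-1, 0],
 [-1, -1],
 [-3, -3]]

For real matrices with standard dot products, the defining identity <Ax, y> = <x, A^* y> gives (Ax)^T y = x^T (A^*) y, i.e. x^T A^T y = x^T (A^*) y. Since this holds for all x, y, we must have A^* = A^T. Therefore
A^* =
[[-1, 0],
 [-1, -1],
 [-3, -3]].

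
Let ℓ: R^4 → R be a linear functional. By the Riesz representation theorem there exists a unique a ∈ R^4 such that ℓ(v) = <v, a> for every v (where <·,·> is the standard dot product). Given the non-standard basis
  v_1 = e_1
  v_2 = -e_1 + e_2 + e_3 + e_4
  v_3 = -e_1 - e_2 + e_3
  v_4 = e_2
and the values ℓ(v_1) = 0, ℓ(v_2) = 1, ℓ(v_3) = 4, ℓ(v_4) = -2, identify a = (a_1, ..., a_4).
a = (0, -2, 2, 1)

Write a = (a_1, ..., a_4) in the standard basis. For each basis vector v_i, ℓ(v_i) = <v_i, a> is a linear equation in the a_j's. Collect the n equations into a matrix system V a = ℓ, where row i of V is v_i (expressed in the standard basis). Since V is invertible (lower-triangular with 1s on the diagonal, up to permutation), solve by back-substitution:
  V =
[[1, 0, 0, 0],
 [-1, 1, 1, 1],
 [-1, -1, 1, 0],
 [0, 1, 0, 0]]
  V a = (0, 1, 4, -2)
Solving gives a = (0, -2, 2, 1).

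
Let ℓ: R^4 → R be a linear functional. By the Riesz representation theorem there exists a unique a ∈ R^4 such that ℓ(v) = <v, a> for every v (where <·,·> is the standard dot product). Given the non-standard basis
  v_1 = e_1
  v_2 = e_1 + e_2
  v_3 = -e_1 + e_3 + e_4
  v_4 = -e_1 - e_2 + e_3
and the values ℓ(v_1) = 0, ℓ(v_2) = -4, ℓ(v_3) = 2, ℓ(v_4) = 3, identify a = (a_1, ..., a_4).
a = (0, -4, -1, 3)

Write a = (a_1, ..., a_4) in the standard basis. For each basis vector v_i, ℓ(v_i) = <v_i, a> is a linear equation in the a_j's. Collect the n equations into a matrix system V a = ℓ, where row i of V is v_i (expressed in the standard basis). Since V is invertible (lower-triangular with 1s on the diagonal, up to permutation), solve by back-substitution:
  V =
[[1, 0, 0, 0],
 [1, 1, 0, 0],
 [-1, 0, 1, 1],
 [-1, -1, 1, 0]]
  V a = (0, -4, 2, 3)
Solving gives a = (0, -4, -1, 3).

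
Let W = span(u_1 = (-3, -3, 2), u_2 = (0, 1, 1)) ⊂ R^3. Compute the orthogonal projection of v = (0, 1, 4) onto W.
proj_W(v) = (-45/43, 70/43, 145/43)

Set up U = [u_1 | ... | u_2] ∈ R^(3×2). The projector onto W = col(U) is P = U (U^T U)^(-1) U^T.
Compute U^T U =
  [22, -1]
  [-1, 2],
and U^T v = (5, 5).
Solve U^T U · c = U^T v for the coefficients: c = (15/43, 115/43). The projection is proj_W(v) = U c.
Check: (v - proj_W(v)) · u_1 = 0  (should be 0).
Check: (v - proj_W(v)) · u_2 = 0  (should be 0).
Result: proj_W(v) = (-45/43, 70/43, 145/43).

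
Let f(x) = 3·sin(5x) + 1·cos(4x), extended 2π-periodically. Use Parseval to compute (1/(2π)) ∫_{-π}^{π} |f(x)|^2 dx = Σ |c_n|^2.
Σ |c_n|^2 = 5

Expand |f|^2 and use orthogonality of {sin(nx), cos(mx)} on [-π, π]:
  ∫_{-π}^{π} sin(nx)^2 dx = π, ∫ cos(mx)^2 dx = π, and cross terms integrate to 0.
So ∫_{-π}^{π} f(x)^2 dx = 3^2 · π + 1^2 · π = (9 + 1)π.
Divide by 2π: (9 + 1)/2 = 5.
By Parseval, this equals Σ |c_n|^2.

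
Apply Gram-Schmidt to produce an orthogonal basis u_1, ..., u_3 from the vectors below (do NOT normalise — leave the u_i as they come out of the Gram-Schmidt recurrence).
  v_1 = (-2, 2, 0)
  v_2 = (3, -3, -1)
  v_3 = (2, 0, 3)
Orthogonal basis:
  u_1 = (-2, 2, 0)
  u_2 = (0, 0, -1)
  u_3 = (1, 1, 0)

Apply the Gram-Schmidt recurrence
  u_1 = v_1
  u_i = v_i − Σ_{j<i} ((v_i · u_j) / (u_j · u_j)) · u_j.

Step by step this gives:
  u_1 = (-2, 2, 0)
  u_2 = (0, 0, -1)
  u_3 = (1, 1, 0)

Orthogonality check:
  u_2 · u_1 = 0 (should be 0)
  u_3 · u_1 = 0 (should be 0)
  u_3 · u_2 = 0 (should be 0)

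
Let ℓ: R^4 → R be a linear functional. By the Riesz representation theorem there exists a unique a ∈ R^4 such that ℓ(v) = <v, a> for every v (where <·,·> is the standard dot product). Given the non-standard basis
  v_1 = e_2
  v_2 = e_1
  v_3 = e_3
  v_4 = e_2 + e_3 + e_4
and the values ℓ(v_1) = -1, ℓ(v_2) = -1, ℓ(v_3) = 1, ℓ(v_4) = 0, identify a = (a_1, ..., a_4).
a = (-1, -1, 1, 0)

Write a = (a_1, ..., a_4) in the standard basis. For each basis vector v_i, ℓ(v_i) = <v_i, a> is a linear equation in the a_j's. Collect the n equations into a matrix system V a = ℓ, where row i of V is v_i (expressed in the standard basis). Since V is invertible (lower-triangular with 1s on the diagonal, up to permutation), solve by back-substitution:
  V =
[[0, 1, 0, 0],
 [1, 0, 0, 0],
 [0, 0, 1, 0],
 [0, 1, 1, 1]]
  V a = (-1, -1, 1, 0)
Solving gives a = (-1, -1, 1, 0).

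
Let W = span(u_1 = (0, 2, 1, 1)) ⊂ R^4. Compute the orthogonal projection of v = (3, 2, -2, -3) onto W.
proj_W(v) = (0, -1/3, -1/6, -1/6)

Set up U = [u_1 | ... | u_1] ∈ R^(4×1). The projector onto W = col(U) is P = U (U^T U)^(-1) U^T.
Compute U^T U =
  [6],
and U^T v = (-1).
Solve U^T U · c = U^T v for the coefficients: c = (-1/6). The projection is proj_W(v) = U c.
Check: (v - proj_W(v)) · u_1 = 0  (should be 0).
Result: proj_W(v) = (0, -1/3, -1/6, -1/6).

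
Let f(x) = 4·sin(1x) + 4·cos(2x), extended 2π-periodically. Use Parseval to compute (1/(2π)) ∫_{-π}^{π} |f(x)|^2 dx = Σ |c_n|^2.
Σ |c_n|^2 = 16

Expand |f|^2 and use orthogonality of {sin(nx), cos(mx)} on [-π, π]:
  ∫_{-π}^{π} sin(nx)^2 dx = π, ∫ cos(mx)^2 dx = π, and cross terms integrate to 0.
So ∫_{-π}^{π} f(x)^2 dx = 4^2 · π + 4^2 · π = (16 + 16)π.
Divide by 2π: (16 + 16)/2 = 16.
By Parseval, this equals Σ |c_n|^2.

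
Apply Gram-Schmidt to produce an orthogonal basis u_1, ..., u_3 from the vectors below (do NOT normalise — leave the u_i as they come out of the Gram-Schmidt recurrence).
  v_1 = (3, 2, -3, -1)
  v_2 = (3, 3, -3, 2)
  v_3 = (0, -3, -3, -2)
Orthogonal basis:
  u_1 = (3, 2, -3, -1)
  u_2 = (3/23, 25/23, -3/23, 68/23)
  u_3 = (-123/229, -567/229, -564/229, 189/229)

Apply the Gram-Schmidt recurrence
  u_1 = v_1
  u_i = v_i − Σ_{j<i} ((v_i · u_j) / (u_j · u_j)) · u_j.

Step by step this gives:
  u_1 = (3, 2, -3, -1)
  u_2 = (3/23, 25/23, -3/23, 68/23)
  u_3 = (-123/229, -567/229, -564/229, 189/229)

Orthogonality check:
  u_2 · u_1 = 0 (should be 0)
  u_3 · u_1 = 0 (should be 0)
  u_3 · u_2 = 0 (should be 0)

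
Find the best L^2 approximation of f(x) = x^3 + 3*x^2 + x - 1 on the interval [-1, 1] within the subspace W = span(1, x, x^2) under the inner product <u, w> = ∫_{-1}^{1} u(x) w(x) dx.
g(x) = 3*x^2 + 8*x/5 - 1

The best approximation g ∈ W is the orthogonal projection of f onto W. Writing g = a_0 + a_1 x + a_2 x^2, the coefficients solve the normal equations G · a = b where
  G_{ij} = <φ_i, φ_j> and b_i = <f, φ_i>, with φ_0 = 1, φ_1 = x, φ_2 = x^2.
G =
  [2, 0, 2/3]
  [0, 2/3, 0]
  [2/3, 0, 2/5],
b = (0, 16/15, 8/15).
Solving gives a_0 = -1, a_1 = 8/5, a_2 = 3, so
  g(x) = 3*x^2 + 8*x/5 - 1.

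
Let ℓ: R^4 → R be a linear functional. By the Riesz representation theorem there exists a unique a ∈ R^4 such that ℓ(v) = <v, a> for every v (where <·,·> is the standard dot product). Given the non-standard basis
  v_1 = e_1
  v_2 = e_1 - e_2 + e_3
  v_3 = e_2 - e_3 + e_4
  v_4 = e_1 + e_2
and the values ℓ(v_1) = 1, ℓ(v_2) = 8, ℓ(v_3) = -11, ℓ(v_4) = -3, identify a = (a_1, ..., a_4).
a = (1, -4, 3, -4)

Write a = (a_1, ..., a_4) in the standard basis. For each basis vector v_i, ℓ(v_i) = <v_i, a> is a linear equation in the a_j's. Collect the n equations into a matrix system V a = ℓ, where row i of V is v_i (expressed in the standard basis). Since V is invertible (lower-triangular with 1s on the diagonal, up to permutation), solve by back-substitution:
  V =
[[1, 0, 0, 0],
 [1, -1, 1, 0],
 [0, 1, -1, 1],
 [1, 1, 0, 0]]
  V a = (1, 8, -11, -3)
Solving gives a = (1, -4, 3, -4).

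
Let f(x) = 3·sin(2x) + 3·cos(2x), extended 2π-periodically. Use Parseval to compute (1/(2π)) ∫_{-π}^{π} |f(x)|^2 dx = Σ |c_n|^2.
Σ |c_n|^2 = 9

Expand |f|^2 and use orthogonality of {sin(nx), cos(mx)} on [-π, π]:
  ∫_{-π}^{π} sin(nx)^2 dx = π, ∫ cos(mx)^2 dx = π, and cross terms integrate to 0.
So ∫_{-π}^{π} f(x)^2 dx = 3^2 · π + 3^2 · π = (9 + 9)π.
Divide by 2π: (9 + 9)/2 = 9.
By Parseval, this equals Σ |c_n|^2.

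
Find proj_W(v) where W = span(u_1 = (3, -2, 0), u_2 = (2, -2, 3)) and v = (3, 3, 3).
proj_W(v) = (57/121, -96/121, 261/121)

Set up U = [u_1 | ... | u_2] ∈ R^(3×2). The projector onto W = col(U) is P = U (U^T U)^(-1) U^T.
Compute U^T U =
  [13, 10]
  [10, 17],
and U^T v = (3, 9).
Solve U^T U · c = U^T v for the coefficients: c = (-39/121, 87/121). The projection is proj_W(v) = U c.
Check: (v - proj_W(v)) · u_1 = 0  (should be 0).
Check: (v - proj_W(v)) · u_2 = 0  (should be 0).
Result: proj_W(v) = (57/121, -96/121, 261/121).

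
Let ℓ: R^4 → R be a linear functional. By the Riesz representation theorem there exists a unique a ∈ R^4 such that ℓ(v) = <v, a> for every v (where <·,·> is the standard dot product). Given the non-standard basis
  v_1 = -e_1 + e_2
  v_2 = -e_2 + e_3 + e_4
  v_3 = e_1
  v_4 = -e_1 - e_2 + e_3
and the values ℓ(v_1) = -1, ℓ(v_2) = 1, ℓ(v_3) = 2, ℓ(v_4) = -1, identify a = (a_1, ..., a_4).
a = (2, 1, 2, 0)

Write a = (a_1, ..., a_4) in the standard basis. For each basis vector v_i, ℓ(v_i) = <v_i, a> is a linear equation in the a_j's. Collect the n equations into a matrix system V a = ℓ, where row i of V is v_i (expressed in the standard basis). Since V is invertible (lower-triangular with 1s on the diagonal, up to permutation), solve by back-substitution:
  V =
[[-1, 1, 0, 0],
 [0, -1, 1, 1],
 [1, 0, 0, 0],
 [-1, -1, 1, 0]]
  V a = (-1, 1, 2, -1)
Solving gives a = (2, 1, 2, 0).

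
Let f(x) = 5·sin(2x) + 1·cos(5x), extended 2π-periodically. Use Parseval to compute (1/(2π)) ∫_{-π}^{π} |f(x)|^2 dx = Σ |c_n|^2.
Σ |c_n|^2 = 13

Expand |f|^2 and use orthogonality of {sin(nx), cos(mx)} on [-π, π]:
  ∫_{-π}^{π} sin(nx)^2 dx = π, ∫ cos(mx)^2 dx = π, and cross terms integrate to 0.
So ∫_{-π}^{π} f(x)^2 dx = 5^2 · π + 1^2 · π = (25 + 1)π.
Divide by 2π: (25 + 1)/2 = 13.
By Parseval, this equals Σ |c_n|^2.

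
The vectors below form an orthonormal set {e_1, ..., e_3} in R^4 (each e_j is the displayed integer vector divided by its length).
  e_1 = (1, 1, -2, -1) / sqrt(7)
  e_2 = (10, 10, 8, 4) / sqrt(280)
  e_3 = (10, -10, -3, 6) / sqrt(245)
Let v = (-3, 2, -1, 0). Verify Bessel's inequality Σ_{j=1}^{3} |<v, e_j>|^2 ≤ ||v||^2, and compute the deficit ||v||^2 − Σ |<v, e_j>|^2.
Σ |<v, e_j>|^2 = 1011/98; ||v||^2 = 14; deficit = 361/98

Write each e_j = u_j / sqrt(<u_j, u_j>) where u_j is the displayed integer vector. Then <v, e_j> = <v, u_j> / sqrt(<u_j, u_j>), so |<v, e_j>|^2 = <v, u_j>^2 / <u_j, u_j>.
Coefficients: <v, e_1> = 1/sqrt(7), <v, e_2> = -18/sqrt(280), <v, e_3> = -47/sqrt(245).
Square and sum: Σ |<v, e_j>|^2 = 1011/98.
Compute ||v||^2 = v·v = 14.
Deficit = 14 − 1011/98 = 361/98 ≥ 0, confirming Bessel's inequality. (The deficit equals ||v − Σ <v,e_j> e_j||^2, the squared distance from v to span{e_j}.)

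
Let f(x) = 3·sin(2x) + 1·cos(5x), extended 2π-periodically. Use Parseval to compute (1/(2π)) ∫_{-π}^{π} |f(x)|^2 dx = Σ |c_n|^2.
Σ |c_n|^2 = 5

Expand |f|^2 and use orthogonality of {sin(nx), cos(mx)} on [-π, π]:
  ∫_{-π}^{π} sin(nx)^2 dx = π, ∫ cos(mx)^2 dx = π, and cross terms integrate to 0.
So ∫_{-π}^{π} f(x)^2 dx = 3^2 · π + 1^2 · π = (9 + 1)π.
Divide by 2π: (9 + 1)/2 = 5.
By Parseval, this equals Σ |c_n|^2.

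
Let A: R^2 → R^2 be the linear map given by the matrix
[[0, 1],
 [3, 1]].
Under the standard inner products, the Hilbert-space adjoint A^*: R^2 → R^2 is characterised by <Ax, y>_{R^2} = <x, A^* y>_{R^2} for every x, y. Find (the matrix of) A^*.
A^* = A^T =
[[0, 3],
 [1, 1]]

For real matrices with standard dot products, the defining identity <Ax, y> = <x, A^* y> gives (Ax)^T y = x^T (A^*) y, i.e. x^T A^T y = x^T (A^*) y. Since this holds for all x, y, we must have A^* = A^T. Therefore
A^* =
[[0, 3],
 [1, 1]].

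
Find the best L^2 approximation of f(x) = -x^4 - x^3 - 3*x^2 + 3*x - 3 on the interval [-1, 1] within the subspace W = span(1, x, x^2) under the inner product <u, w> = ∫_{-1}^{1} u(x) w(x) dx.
g(x) = -27*x^2/7 + 12*x/5 - 102/35

The best approximation g ∈ W is the orthogonal projection of f onto W. Writing g = a_0 + a_1 x + a_2 x^2, the coefficients solve the normal equations G · a = b where
  G_{ij} = <φ_i, φ_j> and b_i = <f, φ_i>, with φ_0 = 1, φ_1 = x, φ_2 = x^2.
G =
  [2, 0, 2/3]
  [0, 2/3, 0]
  [2/3, 0, 2/5],
b = (-42/5, 8/5, -122/35).
Solving gives a_0 = -102/35, a_1 = 12/5, a_2 = -27/7, so
  g(x) = -27*x^2/7 + 12*x/5 - 102/35.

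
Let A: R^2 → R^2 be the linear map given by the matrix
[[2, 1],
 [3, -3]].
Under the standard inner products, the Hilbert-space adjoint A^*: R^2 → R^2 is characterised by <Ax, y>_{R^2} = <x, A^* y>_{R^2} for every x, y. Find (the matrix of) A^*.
A^* = A^T =
[[2, 3],
 [1, -3]]

For real matrices with standard dot products, the defining identity <Ax, y> = <x, A^* y> gives (Ax)^T y = x^T (A^*) y, i.e. x^T A^T y = x^T (A^*) y. Since this holds for all x, y, we must have A^* = A^T. Therefore
A^* =
[[2, 3],
 [1, -3]].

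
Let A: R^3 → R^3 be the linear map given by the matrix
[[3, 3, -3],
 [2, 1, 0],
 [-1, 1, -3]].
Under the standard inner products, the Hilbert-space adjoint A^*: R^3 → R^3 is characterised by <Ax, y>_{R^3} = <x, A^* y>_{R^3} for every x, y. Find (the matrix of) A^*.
A^* = A^T =
[[3, 2, -1],
 [3, 1, 1],
 [-3, 0, -3]]

For real matrices with standard dot products, the defining identity <Ax, y> = <x, A^* y> gives (Ax)^T y = x^T (A^*) y, i.e. x^T A^T y = x^T (A^*) y. Since this holds for all x, y, we must have A^* = A^T. Therefore
A^* =
[[3, 2, -1],
 [3, 1, 1],
 [-3, 0, -3]].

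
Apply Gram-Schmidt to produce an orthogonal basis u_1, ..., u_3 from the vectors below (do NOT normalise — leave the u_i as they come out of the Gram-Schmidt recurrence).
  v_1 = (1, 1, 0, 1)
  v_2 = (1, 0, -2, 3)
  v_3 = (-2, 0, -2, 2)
Orthogonal basis:
  u_1 = (1, 1, 0, 1)
  u_2 = (-1/3, -4/3, -2, 5/3)
  u_3 = (-22/13, 16/13, -2/13, 6/13)

Apply the Gram-Schmidt recurrence
  u_1 = v_1
  u_i = v_i − Σ_{j<i} ((v_i · u_j) / (u_j · u_j)) · u_j.

Step by step this gives:
  u_1 = (1, 1, 0, 1)
  u_2 = (-1/3, -4/3, -2, 5/3)
  u_3 = (-22/13, 16/13, -2/13, 6/13)

Orthogonality check:
  u_2 · u_1 = 0 (should be 0)
  u_3 · u_1 = 0 (should be 0)
  u_3 · u_2 = 0 (should be 0)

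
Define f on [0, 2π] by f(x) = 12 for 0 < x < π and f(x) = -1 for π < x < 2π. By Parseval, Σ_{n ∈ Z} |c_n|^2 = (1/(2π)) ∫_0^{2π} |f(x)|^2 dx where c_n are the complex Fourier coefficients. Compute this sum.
Σ |c_n|^2 = 145/2

Parseval equates the L^2 energy of f (normalised by 1/(2π)) with the ℓ^2 sum of its Fourier coefficients: (1/(2π)) ∫_0^{2π} |f|^2 = Σ |c_n|^2.
Compute the left side: (1/(2π)) [∫_0^π 12^2 dx + ∫_π^{2π} (-1)^2 dx] = (1/(2π)) · (144π + 1π) = (144 + 1)/2 = 145/2.
So Σ_{n ∈ Z} |c_n|^2 = 145/2.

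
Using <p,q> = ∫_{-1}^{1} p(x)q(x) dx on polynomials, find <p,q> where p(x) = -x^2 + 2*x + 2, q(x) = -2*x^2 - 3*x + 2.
<p,q> = 4/5

Expand the product: p(x)·q(x) = 2*x^4 - x^3 - 12*x^2 - 2*x + 4.
∫_{-1}^{1} of each monomial x^k gives [2/(k+1) if k even, 0 if k odd]. Integrating term-by-term (or equivalently evaluating the antiderivative F(x) = 2*x^5/5 - x^4/4 - 4*x^3 - x^2 + 4*x at the endpoints):
  F(1) − F(−1) = -17/20 − (-33/20) = 4/5.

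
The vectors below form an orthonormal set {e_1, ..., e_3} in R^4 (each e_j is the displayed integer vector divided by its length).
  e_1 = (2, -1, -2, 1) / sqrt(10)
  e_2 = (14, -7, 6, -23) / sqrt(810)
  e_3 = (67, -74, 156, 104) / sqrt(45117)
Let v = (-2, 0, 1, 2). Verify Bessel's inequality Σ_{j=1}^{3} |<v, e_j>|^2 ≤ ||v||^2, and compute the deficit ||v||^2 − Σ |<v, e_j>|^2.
Σ |<v, e_j>|^2 = 4724/557; ||v||^2 = 9; deficit = 289/557

Write each e_j = u_j / sqrt(<u_j, u_j>) where u_j is the displayed integer vector. Then <v, e_j> = <v, u_j> / sqrt(<u_j, u_j>), so |<v, e_j>|^2 = <v, u_j>^2 / <u_j, u_j>.
Coefficients: <v, e_1> = -4/sqrt(10), <v, e_2> = -68/sqrt(810), <v, e_3> = 230/sqrt(45117).
Square and sum: Σ |<v, e_j>|^2 = 4724/557.
Compute ||v||^2 = v·v = 9.
Deficit = 9 − 4724/557 = 289/557 ≥ 0, confirming Bessel's inequality. (The deficit equals ||v − Σ <v,e_j> e_j||^2, the squared distance from v to span{e_j}.)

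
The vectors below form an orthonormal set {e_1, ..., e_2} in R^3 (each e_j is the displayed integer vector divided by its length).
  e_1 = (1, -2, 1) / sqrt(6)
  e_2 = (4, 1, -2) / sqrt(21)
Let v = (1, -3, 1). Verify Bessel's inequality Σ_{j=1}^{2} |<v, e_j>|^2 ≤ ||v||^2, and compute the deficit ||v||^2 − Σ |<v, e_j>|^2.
Σ |<v, e_j>|^2 = 75/7; ||v||^2 = 11; deficit = 2/7

Write each e_j = u_j / sqrt(<u_j, u_j>) where u_j is the displayed integer vector. Then <v, e_j> = <v, u_j> / sqrt(<u_j, u_j>), so |<v, e_j>|^2 = <v, u_j>^2 / <u_j, u_j>.
Coefficients: <v, e_1> = 8/sqrt(6), <v, e_2> = -1/sqrt(21).
Square and sum: Σ |<v, e_j>|^2 = 75/7.
Compute ||v||^2 = v·v = 11.
Deficit = 11 − 75/7 = 2/7 ≥ 0, confirming Bessel's inequality. (The deficit equals ||v − Σ <v,e_j> e_j||^2, the squared distance from v to span{e_j}.)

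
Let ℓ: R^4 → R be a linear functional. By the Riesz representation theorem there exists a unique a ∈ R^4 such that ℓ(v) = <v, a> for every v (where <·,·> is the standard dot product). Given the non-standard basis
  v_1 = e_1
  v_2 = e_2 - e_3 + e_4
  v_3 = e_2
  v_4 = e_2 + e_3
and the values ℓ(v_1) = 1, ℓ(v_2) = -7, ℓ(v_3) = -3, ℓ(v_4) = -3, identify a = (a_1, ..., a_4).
a = (1, -3, 0, -4)

Write a = (a_1, ..., a_4) in the standard basis. For each basis vector v_i, ℓ(v_i) = <v_i, a> is a linear equation in the a_j's. Collect the n equations into a matrix system V a = ℓ, where row i of V is v_i (expressed in the standard basis). Since V is invertible (lower-triangular with 1s on the diagonal, up to permutation), solve by back-substitution:
  V =
[[1, 0, 0, 0],
 [0, 1, -1, 1],
 [0, 1, 0, 0],
 [0, 1, 1, 0]]
  V a = (1, -7, -3, -3)
Solving gives a = (1, -3, 0, -4).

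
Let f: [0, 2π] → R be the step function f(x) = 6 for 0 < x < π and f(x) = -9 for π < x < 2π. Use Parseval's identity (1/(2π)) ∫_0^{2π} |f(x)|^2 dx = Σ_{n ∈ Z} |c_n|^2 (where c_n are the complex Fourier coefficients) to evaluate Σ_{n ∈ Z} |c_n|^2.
Σ |c_n|^2 = 117/2

Parseval equates the L^2 energy of f (normalised by 1/(2π)) with the ℓ^2 sum of its Fourier coefficients: (1/(2π)) ∫_0^{2π} |f|^2 = Σ |c_n|^2.
Compute the left side: (1/(2π)) [∫_0^π 6^2 dx + ∫_π^{2π} (-9)^2 dx] = (1/(2π)) · (36π + 81π) = (36 + 81)/2 = 117/2.
So Σ_{n ∈ Z} |c_n|^2 = 117/2.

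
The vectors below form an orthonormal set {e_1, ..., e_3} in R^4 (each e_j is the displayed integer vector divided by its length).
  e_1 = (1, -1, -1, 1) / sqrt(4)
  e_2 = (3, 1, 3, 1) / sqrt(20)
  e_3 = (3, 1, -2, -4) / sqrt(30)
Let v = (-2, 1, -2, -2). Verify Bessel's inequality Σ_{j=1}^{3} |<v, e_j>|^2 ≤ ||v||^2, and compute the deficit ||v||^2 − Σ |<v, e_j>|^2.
Σ |<v, e_j>|^2 = 37/3; ||v||^2 = 13; deficit = 2/3

Write each e_j = u_j / sqrt(<u_j, u_j>) where u_j is the displayed integer vector. Then <v, e_j> = <v, u_j> / sqrt(<u_j, u_j>), so |<v, e_j>|^2 = <v, u_j>^2 / <u_j, u_j>.
Coefficients: <v, e_1> = -3/sqrt(4), <v, e_2> = -13/sqrt(20), <v, e_3> = 7/sqrt(30).
Square and sum: Σ |<v, e_j>|^2 = 37/3.
Compute ||v||^2 = v·v = 13.
Deficit = 13 − 37/3 = 2/3 ≥ 0, confirming Bessel's inequality. (The deficit equals ||v − Σ <v,e_j> e_j||^2, the squared distance from v to span{e_j}.)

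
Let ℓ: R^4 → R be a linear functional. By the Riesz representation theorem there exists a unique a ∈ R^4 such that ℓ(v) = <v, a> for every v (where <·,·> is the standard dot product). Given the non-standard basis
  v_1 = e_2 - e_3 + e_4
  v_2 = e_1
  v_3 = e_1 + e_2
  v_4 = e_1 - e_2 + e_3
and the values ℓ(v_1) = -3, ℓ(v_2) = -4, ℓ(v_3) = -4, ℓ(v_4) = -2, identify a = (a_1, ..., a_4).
a = (-4, 0, 2, -1)

Write a = (a_1, ..., a_4) in the standard basis. For each basis vector v_i, ℓ(v_i) = <v_i, a> is a linear equation in the a_j's. Collect the n equations into a matrix system V a = ℓ, where row i of V is v_i (expressed in the standard basis). Since V is invertible (lower-triangular with 1s on the diagonal, up to permutation), solve by back-substitution:
  V =
[[0, 1, -1, 1],
 [1, 0, 0, 0],
 [1, 1, 0, 0],
 [1, -1, 1, 0]]
  V a = (-3, -4, -4, -2)
Solving gives a = (-4, 0, 2, -1).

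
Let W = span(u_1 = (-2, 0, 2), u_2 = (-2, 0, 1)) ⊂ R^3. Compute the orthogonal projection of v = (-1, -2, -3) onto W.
proj_W(v) = (-1, 0, -3)

Set up U = [u_1 | ... | u_2] ∈ R^(3×2). The projector onto W = col(U) is P = U (U^T U)^(-1) U^T.
Compute U^T U =
  [8, 6]
  [6, 5],
and U^T v = (-4, -1).
Solve U^T U · c = U^T v for the coefficients: c = (-7/2, 4). The projection is proj_W(v) = U c.
Check: (v - proj_W(v)) · u_1 = 0  (should be 0).
Check: (v - proj_W(v)) · u_2 = 0  (should be 0).
Result: proj_W(v) = (-1, 0, -3).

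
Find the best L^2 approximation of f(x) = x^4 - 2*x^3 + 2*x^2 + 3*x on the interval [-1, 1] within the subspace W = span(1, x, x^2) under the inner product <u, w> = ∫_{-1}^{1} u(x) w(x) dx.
g(x) = 20*x^2/7 + 9*x/5 - 3/35

The best approximation g ∈ W is the orthogonal projection of f onto W. Writing g = a_0 + a_1 x + a_2 x^2, the coefficients solve the normal equations G · a = b where
  G_{ij} = <φ_i, φ_j> and b_i = <f, φ_i>, with φ_0 = 1, φ_1 = x, φ_2 = x^2.
G =
  [2, 0, 2/3]
  [0, 2/3, 0]
  [2/3, 0, 2/5],
b = (26/15, 6/5, 38/35).
Solving gives a_0 = -3/35, a_1 = 9/5, a_2 = 20/7, so
  g(x) = 20*x^2/7 + 9*x/5 - 3/35.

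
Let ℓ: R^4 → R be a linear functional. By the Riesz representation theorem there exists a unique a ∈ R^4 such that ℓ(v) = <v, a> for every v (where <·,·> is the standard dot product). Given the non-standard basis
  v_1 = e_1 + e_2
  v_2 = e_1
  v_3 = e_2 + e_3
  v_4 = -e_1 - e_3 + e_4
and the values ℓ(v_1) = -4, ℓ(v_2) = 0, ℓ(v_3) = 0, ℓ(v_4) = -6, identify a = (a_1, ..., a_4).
a = (0, -4, 4, -2)

Write a = (a_1, ..., a_4) in the standard basis. For each basis vector v_i, ℓ(v_i) = <v_i, a> is a linear equation in the a_j's. Collect the n equations into a matrix system V a = ℓ, where row i of V is v_i (expressed in the standard basis). Since V is invertible (lower-triangular with 1s on the diagonal, up to permutation), solve by back-substitution:
  V =
[[1, 1, 0, 0],
 [1, 0, 0, 0],
 [0, 1, 1, 0],
 [-1, 0, -1, 1]]
  V a = (-4, 0, 0, -6)
Solving gives a = (0, -4, 4, -2).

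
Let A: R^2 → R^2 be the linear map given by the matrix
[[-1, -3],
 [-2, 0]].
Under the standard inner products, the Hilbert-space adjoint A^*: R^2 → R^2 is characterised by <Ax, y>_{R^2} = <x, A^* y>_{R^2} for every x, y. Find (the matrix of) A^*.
A^* = A^T =
[[-1, -2],
 [-3, 0]]

For real matrices with standard dot products, the defining identity <Ax, y> = <x, A^* y> gives (Ax)^T y = x^T (A^*) y, i.e. x^T A^T y = x^T (A^*) y. Since this holds for all x, y, we must have A^* = A^T. Therefore
A^* =
[[-1, -2],
 [-3, 0]].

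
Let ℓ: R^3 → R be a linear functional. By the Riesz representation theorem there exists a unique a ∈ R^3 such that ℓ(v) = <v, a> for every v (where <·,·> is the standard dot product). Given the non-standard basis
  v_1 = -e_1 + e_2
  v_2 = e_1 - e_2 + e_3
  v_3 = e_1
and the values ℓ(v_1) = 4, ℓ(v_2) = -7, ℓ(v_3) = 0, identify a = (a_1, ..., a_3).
a = (0, 4, -3)

Write a = (a_1, ..., a_3) in the standard basis. For each basis vector v_i, ℓ(v_i) = <v_i, a> is a linear equation in the a_j's. Collect the n equations into a matrix system V a = ℓ, where row i of V is v_i (expressed in the standard basis). Since V is invertible (lower-triangular with 1s on the diagonal, up to permutation), solve by back-substitution:
  V =
[[-1, 1, 0],
 [1, -1, 1],
 [1, 0, 0]]
  V a = (4, -7, 0)
Solving gives a = (0, 4, -3).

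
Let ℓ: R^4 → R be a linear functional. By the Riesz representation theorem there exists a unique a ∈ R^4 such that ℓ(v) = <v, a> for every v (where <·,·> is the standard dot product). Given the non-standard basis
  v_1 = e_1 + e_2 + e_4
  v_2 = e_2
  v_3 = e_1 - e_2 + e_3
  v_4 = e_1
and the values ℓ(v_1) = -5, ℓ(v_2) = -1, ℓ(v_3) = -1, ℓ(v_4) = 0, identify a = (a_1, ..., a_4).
a = (0, -1, -2, -4)

Write a = (a_1, ..., a_4) in the standard basis. For each basis vector v_i, ℓ(v_i) = <v_i, a> is a linear equation in the a_j's. Collect the n equations into a matrix system V a = ℓ, where row i of V is v_i (expressed in the standard basis). Since V is invertible (lower-triangular with 1s on the diagonal, up to permutation), solve by back-substitution:
  V =
[[1, 1, 0, 1],
 [0, 1, 0, 0],
 [1, -1, 1, 0],
 [1, 0, 0, 0]]
  V a = (-5, -1, -1, 0)
Solving gives a = (0, -1, -2, -4).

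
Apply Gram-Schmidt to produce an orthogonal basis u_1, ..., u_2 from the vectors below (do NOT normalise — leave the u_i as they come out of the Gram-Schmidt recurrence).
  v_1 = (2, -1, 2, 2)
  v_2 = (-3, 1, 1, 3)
Orthogonal basis:
  u_1 = (2, -1, 2, 2)
  u_2 = (-41/13, 14/13, 11/13, 37/13)

Apply the Gram-Schmidt recurrence
  u_1 = v_1
  u_i = v_i − Σ_{j<i} ((v_i · u_j) / (u_j · u_j)) · u_j.

Step by step this gives:
  u_1 = (2, -1, 2, 2)
  u_2 = (-41/13, 14/13, 11/13, 37/13)

Orthogonality check:
  u_2 · u_1 = 0 (should be 0)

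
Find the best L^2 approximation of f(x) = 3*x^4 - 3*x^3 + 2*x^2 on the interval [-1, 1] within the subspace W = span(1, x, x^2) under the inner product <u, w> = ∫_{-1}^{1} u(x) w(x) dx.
g(x) = 32*x^2/7 - 9*x/5 - 9/35

The best approximation g ∈ W is the orthogonal projection of f onto W. Writing g = a_0 + a_1 x + a_2 x^2, the coefficients solve the normal equations G · a = b where
  G_{ij} = <φ_i, φ_j> and b_i = <f, φ_i>, with φ_0 = 1, φ_1 = x, φ_2 = x^2.
G =
  [2, 0, 2/3]
  [0, 2/3, 0]
  [2/3, 0, 2/5],
b = (38/15, -6/5, 58/35).
Solving gives a_0 = -9/35, a_1 = -9/5, a_2 = 32/7, so
  g(x) = 32*x^2/7 - 9*x/5 - 9/35.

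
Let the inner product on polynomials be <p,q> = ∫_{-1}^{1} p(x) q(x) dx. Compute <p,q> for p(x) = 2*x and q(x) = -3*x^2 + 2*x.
<p,q> = 8/3

Expand the product: p(x)·q(x) = -6*x^3 + 4*x^2.
∫_{-1}^{1} of each monomial x^k gives [2/(k+1) if k even, 0 if k odd]. Integrating term-by-term (or equivalently evaluating the antiderivative F(x) = -3*x^4/2 + 4*x^3/3 at the endpoints):
  F(1) − F(−1) = -1/6 − (-17/6) = 8/3.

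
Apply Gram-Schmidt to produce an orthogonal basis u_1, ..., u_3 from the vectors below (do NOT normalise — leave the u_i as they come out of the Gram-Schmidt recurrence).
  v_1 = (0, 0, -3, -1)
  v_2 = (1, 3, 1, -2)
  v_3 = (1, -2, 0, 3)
Orthogonal basis:
  u_1 = (0, 0, -3, -1)
  u_2 = (1, 3, 7/10, -21/10)
  u_3 = (262/149, 41/149, -55/149, 165/149)

Apply the Gram-Schmidt recurrence
  u_1 = v_1
  u_i = v_i − Σ_{j<i} ((v_i · u_j) / (u_j · u_j)) · u_j.

Step by step this gives:
  u_1 = (0, 0, -3, -1)
  u_2 = (1, 3, 7/10, -21/10)
  u_3 = (262/149, 41/149, -55/149, 165/149)

Orthogonality check:
  u_2 · u_1 = 0 (should be 0)
  u_3 · u_1 = 0 (should be 0)
  u_3 · u_2 = 0 (should be 0)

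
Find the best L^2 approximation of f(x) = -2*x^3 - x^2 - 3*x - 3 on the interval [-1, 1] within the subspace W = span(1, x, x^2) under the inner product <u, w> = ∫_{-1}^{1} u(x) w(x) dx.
g(x) = -x^2 - 21*x/5 - 3

The best approximation g ∈ W is the orthogonal projection of f onto W. Writing g = a_0 + a_1 x + a_2 x^2, the coefficients solve the normal equations G · a = b where
  G_{ij} = <φ_i, φ_j> and b_i = <f, φ_i>, with φ_0 = 1, φ_1 = x, φ_2 = x^2.
G =
  [2, 0, 2/3]
  [0, 2/3, 0]
  [2/3, 0, 2/5],
b = (-20/3, -14/5, -12/5).
Solving gives a_0 = -3, a_1 = -21/5, a_2 = -1, so
  g(x) = -x^2 - 21*x/5 - 3.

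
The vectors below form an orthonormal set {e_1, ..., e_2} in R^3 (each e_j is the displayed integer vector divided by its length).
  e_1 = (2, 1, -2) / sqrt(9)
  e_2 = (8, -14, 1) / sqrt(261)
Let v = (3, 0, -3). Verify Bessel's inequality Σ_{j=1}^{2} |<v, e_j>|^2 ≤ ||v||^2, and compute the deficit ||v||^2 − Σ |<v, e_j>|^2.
Σ |<v, e_j>|^2 = 513/29; ||v||^2 = 18; deficit = 9/29

Write each e_j = u_j / sqrt(<u_j, u_j>) where u_j is the displayed integer vector. Then <v, e_j> = <v, u_j> / sqrt(<u_j, u_j>), so |<v, e_j>|^2 = <v, u_j>^2 / <u_j, u_j>.
Coefficients: <v, e_1> = 12/sqrt(9), <v, e_2> = 21/sqrt(261).
Square and sum: Σ |<v, e_j>|^2 = 513/29.
Compute ||v||^2 = v·v = 18.
Deficit = 18 − 513/29 = 9/29 ≥ 0, confirming Bessel's inequality. (The deficit equals ||v − Σ <v,e_j> e_j||^2, the squared distance from v to span{e_j}.)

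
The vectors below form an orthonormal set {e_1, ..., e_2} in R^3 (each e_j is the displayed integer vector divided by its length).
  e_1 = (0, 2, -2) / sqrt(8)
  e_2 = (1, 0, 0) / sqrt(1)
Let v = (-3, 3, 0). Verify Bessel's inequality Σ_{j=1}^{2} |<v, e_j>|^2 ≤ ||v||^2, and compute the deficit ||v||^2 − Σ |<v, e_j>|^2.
Σ |<v, e_j>|^2 = 27/2; ||v||^2 = 18; deficit = 9/2

Write each e_j = u_j / sqrt(<u_j, u_j>) where u_j is the displayed integer vector. Then <v, e_j> = <v, u_j> / sqrt(<u_j, u_j>), so |<v, e_j>|^2 = <v, u_j>^2 / <u_j, u_j>.
Coefficients: <v, e_1> = 6/sqrt(8), <v, e_2> = -3/sqrt(1).
Square and sum: Σ |<v, e_j>|^2 = 27/2.
Compute ||v||^2 = v·v = 18.
Deficit = 18 − 27/2 = 9/2 ≥ 0, confirming Bessel's inequality. (The deficit equals ||v − Σ <v,e_j> e_j||^2, the squared distance from v to span{e_j}.)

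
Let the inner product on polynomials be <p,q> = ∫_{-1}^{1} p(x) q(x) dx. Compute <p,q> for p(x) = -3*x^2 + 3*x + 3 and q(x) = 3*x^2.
<p,q> = 12/5

Expand the product: p(x)·q(x) = -9*x^4 + 9*x^3 + 9*x^2.
∫_{-1}^{1} of each monomial x^k gives [2/(k+1) if k even, 0 if k odd]. Integrating term-by-term (or equivalently evaluating the antiderivative F(x) = -9*x^5/5 + 9*x^4/4 + 3*x^3 at the endpoints):
  F(1) − F(−1) = 69/20 − (21/20) = 12/5.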